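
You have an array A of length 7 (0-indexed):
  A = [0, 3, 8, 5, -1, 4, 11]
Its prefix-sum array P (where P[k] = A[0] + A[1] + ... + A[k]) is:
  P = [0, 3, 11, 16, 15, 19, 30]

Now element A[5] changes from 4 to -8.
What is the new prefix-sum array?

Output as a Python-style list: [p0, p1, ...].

Change: A[5] 4 -> -8, delta = -12
P[k] for k < 5: unchanged (A[5] not included)
P[k] for k >= 5: shift by delta = -12
  P[0] = 0 + 0 = 0
  P[1] = 3 + 0 = 3
  P[2] = 11 + 0 = 11
  P[3] = 16 + 0 = 16
  P[4] = 15 + 0 = 15
  P[5] = 19 + -12 = 7
  P[6] = 30 + -12 = 18

Answer: [0, 3, 11, 16, 15, 7, 18]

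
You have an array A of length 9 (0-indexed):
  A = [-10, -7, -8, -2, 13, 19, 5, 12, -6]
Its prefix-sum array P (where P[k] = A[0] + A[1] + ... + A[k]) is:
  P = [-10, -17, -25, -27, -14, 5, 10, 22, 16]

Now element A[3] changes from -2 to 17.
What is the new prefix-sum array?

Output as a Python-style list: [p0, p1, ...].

Change: A[3] -2 -> 17, delta = 19
P[k] for k < 3: unchanged (A[3] not included)
P[k] for k >= 3: shift by delta = 19
  P[0] = -10 + 0 = -10
  P[1] = -17 + 0 = -17
  P[2] = -25 + 0 = -25
  P[3] = -27 + 19 = -8
  P[4] = -14 + 19 = 5
  P[5] = 5 + 19 = 24
  P[6] = 10 + 19 = 29
  P[7] = 22 + 19 = 41
  P[8] = 16 + 19 = 35

Answer: [-10, -17, -25, -8, 5, 24, 29, 41, 35]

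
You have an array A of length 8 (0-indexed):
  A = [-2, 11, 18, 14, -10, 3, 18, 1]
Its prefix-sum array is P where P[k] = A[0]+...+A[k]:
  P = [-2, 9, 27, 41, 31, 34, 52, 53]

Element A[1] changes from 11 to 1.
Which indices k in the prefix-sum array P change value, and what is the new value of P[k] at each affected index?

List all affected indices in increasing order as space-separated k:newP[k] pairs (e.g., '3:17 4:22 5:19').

Answer: 1:-1 2:17 3:31 4:21 5:24 6:42 7:43

Derivation:
P[k] = A[0] + ... + A[k]
P[k] includes A[1] iff k >= 1
Affected indices: 1, 2, ..., 7; delta = -10
  P[1]: 9 + -10 = -1
  P[2]: 27 + -10 = 17
  P[3]: 41 + -10 = 31
  P[4]: 31 + -10 = 21
  P[5]: 34 + -10 = 24
  P[6]: 52 + -10 = 42
  P[7]: 53 + -10 = 43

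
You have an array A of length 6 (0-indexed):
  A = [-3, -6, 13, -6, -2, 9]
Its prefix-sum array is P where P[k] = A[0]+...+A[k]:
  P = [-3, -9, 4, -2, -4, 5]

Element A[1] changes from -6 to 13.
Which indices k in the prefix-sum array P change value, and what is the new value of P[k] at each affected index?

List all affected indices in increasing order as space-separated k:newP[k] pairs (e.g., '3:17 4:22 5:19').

P[k] = A[0] + ... + A[k]
P[k] includes A[1] iff k >= 1
Affected indices: 1, 2, ..., 5; delta = 19
  P[1]: -9 + 19 = 10
  P[2]: 4 + 19 = 23
  P[3]: -2 + 19 = 17
  P[4]: -4 + 19 = 15
  P[5]: 5 + 19 = 24

Answer: 1:10 2:23 3:17 4:15 5:24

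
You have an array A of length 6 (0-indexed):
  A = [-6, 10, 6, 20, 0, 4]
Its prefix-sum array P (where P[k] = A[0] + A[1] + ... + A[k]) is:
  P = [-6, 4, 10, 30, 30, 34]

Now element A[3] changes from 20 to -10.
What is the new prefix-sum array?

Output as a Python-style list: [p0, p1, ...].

Change: A[3] 20 -> -10, delta = -30
P[k] for k < 3: unchanged (A[3] not included)
P[k] for k >= 3: shift by delta = -30
  P[0] = -6 + 0 = -6
  P[1] = 4 + 0 = 4
  P[2] = 10 + 0 = 10
  P[3] = 30 + -30 = 0
  P[4] = 30 + -30 = 0
  P[5] = 34 + -30 = 4

Answer: [-6, 4, 10, 0, 0, 4]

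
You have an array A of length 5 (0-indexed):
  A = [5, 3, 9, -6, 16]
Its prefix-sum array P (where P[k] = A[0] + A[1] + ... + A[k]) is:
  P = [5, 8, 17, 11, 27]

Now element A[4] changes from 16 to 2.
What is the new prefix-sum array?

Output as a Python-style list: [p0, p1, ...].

Answer: [5, 8, 17, 11, 13]

Derivation:
Change: A[4] 16 -> 2, delta = -14
P[k] for k < 4: unchanged (A[4] not included)
P[k] for k >= 4: shift by delta = -14
  P[0] = 5 + 0 = 5
  P[1] = 8 + 0 = 8
  P[2] = 17 + 0 = 17
  P[3] = 11 + 0 = 11
  P[4] = 27 + -14 = 13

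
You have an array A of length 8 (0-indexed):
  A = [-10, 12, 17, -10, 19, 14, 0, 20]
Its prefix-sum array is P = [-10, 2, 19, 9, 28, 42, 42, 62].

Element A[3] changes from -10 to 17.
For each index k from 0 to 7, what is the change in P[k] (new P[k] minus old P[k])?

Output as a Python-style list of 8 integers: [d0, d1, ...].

Answer: [0, 0, 0, 27, 27, 27, 27, 27]

Derivation:
Element change: A[3] -10 -> 17, delta = 27
For k < 3: P[k] unchanged, delta_P[k] = 0
For k >= 3: P[k] shifts by exactly 27
Delta array: [0, 0, 0, 27, 27, 27, 27, 27]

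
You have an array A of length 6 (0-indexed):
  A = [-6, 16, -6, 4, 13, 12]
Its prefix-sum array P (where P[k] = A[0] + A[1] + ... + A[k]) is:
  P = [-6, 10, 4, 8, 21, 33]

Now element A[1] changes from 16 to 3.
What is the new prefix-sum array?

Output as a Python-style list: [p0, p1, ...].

Change: A[1] 16 -> 3, delta = -13
P[k] for k < 1: unchanged (A[1] not included)
P[k] for k >= 1: shift by delta = -13
  P[0] = -6 + 0 = -6
  P[1] = 10 + -13 = -3
  P[2] = 4 + -13 = -9
  P[3] = 8 + -13 = -5
  P[4] = 21 + -13 = 8
  P[5] = 33 + -13 = 20

Answer: [-6, -3, -9, -5, 8, 20]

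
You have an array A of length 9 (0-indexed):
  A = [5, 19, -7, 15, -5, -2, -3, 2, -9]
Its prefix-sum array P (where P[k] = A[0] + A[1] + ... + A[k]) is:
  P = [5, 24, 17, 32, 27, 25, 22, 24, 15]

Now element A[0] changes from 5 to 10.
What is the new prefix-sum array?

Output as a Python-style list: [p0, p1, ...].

Answer: [10, 29, 22, 37, 32, 30, 27, 29, 20]

Derivation:
Change: A[0] 5 -> 10, delta = 5
P[k] for k < 0: unchanged (A[0] not included)
P[k] for k >= 0: shift by delta = 5
  P[0] = 5 + 5 = 10
  P[1] = 24 + 5 = 29
  P[2] = 17 + 5 = 22
  P[3] = 32 + 5 = 37
  P[4] = 27 + 5 = 32
  P[5] = 25 + 5 = 30
  P[6] = 22 + 5 = 27
  P[7] = 24 + 5 = 29
  P[8] = 15 + 5 = 20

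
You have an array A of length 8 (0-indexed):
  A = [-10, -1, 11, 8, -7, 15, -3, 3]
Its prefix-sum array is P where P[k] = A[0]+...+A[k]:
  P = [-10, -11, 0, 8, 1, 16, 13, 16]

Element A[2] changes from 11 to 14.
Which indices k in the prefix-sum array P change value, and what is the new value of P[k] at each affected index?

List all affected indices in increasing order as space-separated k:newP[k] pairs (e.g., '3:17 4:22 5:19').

Answer: 2:3 3:11 4:4 5:19 6:16 7:19

Derivation:
P[k] = A[0] + ... + A[k]
P[k] includes A[2] iff k >= 2
Affected indices: 2, 3, ..., 7; delta = 3
  P[2]: 0 + 3 = 3
  P[3]: 8 + 3 = 11
  P[4]: 1 + 3 = 4
  P[5]: 16 + 3 = 19
  P[6]: 13 + 3 = 16
  P[7]: 16 + 3 = 19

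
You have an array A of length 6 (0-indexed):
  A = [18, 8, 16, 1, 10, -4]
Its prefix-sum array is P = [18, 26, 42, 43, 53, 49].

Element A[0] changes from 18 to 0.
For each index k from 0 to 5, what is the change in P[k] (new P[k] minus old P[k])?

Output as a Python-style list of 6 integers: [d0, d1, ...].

Answer: [-18, -18, -18, -18, -18, -18]

Derivation:
Element change: A[0] 18 -> 0, delta = -18
For k < 0: P[k] unchanged, delta_P[k] = 0
For k >= 0: P[k] shifts by exactly -18
Delta array: [-18, -18, -18, -18, -18, -18]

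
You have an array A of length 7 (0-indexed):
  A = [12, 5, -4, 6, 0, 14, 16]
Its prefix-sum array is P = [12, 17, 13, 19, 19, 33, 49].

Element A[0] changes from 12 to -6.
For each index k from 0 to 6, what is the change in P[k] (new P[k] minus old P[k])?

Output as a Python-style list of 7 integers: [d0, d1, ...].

Answer: [-18, -18, -18, -18, -18, -18, -18]

Derivation:
Element change: A[0] 12 -> -6, delta = -18
For k < 0: P[k] unchanged, delta_P[k] = 0
For k >= 0: P[k] shifts by exactly -18
Delta array: [-18, -18, -18, -18, -18, -18, -18]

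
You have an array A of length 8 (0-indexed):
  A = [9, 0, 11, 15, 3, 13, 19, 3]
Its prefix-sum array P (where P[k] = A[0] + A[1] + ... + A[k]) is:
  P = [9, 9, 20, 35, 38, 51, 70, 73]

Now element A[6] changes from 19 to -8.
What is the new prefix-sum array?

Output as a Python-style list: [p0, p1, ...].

Answer: [9, 9, 20, 35, 38, 51, 43, 46]

Derivation:
Change: A[6] 19 -> -8, delta = -27
P[k] for k < 6: unchanged (A[6] not included)
P[k] for k >= 6: shift by delta = -27
  P[0] = 9 + 0 = 9
  P[1] = 9 + 0 = 9
  P[2] = 20 + 0 = 20
  P[3] = 35 + 0 = 35
  P[4] = 38 + 0 = 38
  P[5] = 51 + 0 = 51
  P[6] = 70 + -27 = 43
  P[7] = 73 + -27 = 46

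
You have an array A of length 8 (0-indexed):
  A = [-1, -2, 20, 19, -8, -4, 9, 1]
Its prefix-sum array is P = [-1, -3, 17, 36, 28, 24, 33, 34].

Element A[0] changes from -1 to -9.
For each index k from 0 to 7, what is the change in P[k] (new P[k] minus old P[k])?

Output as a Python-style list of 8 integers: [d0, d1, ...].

Element change: A[0] -1 -> -9, delta = -8
For k < 0: P[k] unchanged, delta_P[k] = 0
For k >= 0: P[k] shifts by exactly -8
Delta array: [-8, -8, -8, -8, -8, -8, -8, -8]

Answer: [-8, -8, -8, -8, -8, -8, -8, -8]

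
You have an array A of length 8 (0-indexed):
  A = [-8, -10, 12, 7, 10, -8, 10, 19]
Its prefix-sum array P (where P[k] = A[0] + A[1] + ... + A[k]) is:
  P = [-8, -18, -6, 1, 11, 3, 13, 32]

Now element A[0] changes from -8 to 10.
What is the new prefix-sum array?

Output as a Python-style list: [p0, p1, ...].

Change: A[0] -8 -> 10, delta = 18
P[k] for k < 0: unchanged (A[0] not included)
P[k] for k >= 0: shift by delta = 18
  P[0] = -8 + 18 = 10
  P[1] = -18 + 18 = 0
  P[2] = -6 + 18 = 12
  P[3] = 1 + 18 = 19
  P[4] = 11 + 18 = 29
  P[5] = 3 + 18 = 21
  P[6] = 13 + 18 = 31
  P[7] = 32 + 18 = 50

Answer: [10, 0, 12, 19, 29, 21, 31, 50]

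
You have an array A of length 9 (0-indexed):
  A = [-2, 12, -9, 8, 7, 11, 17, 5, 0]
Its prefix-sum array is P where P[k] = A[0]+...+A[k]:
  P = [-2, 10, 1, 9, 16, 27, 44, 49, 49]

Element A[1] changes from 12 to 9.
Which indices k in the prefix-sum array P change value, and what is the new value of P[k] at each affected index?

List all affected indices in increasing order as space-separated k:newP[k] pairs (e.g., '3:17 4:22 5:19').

Answer: 1:7 2:-2 3:6 4:13 5:24 6:41 7:46 8:46

Derivation:
P[k] = A[0] + ... + A[k]
P[k] includes A[1] iff k >= 1
Affected indices: 1, 2, ..., 8; delta = -3
  P[1]: 10 + -3 = 7
  P[2]: 1 + -3 = -2
  P[3]: 9 + -3 = 6
  P[4]: 16 + -3 = 13
  P[5]: 27 + -3 = 24
  P[6]: 44 + -3 = 41
  P[7]: 49 + -3 = 46
  P[8]: 49 + -3 = 46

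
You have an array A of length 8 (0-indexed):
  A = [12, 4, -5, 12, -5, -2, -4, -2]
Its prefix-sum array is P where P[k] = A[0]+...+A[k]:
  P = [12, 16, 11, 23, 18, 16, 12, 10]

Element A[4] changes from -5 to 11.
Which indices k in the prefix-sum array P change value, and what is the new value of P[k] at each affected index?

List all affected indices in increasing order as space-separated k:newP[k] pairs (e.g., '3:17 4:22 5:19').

Answer: 4:34 5:32 6:28 7:26

Derivation:
P[k] = A[0] + ... + A[k]
P[k] includes A[4] iff k >= 4
Affected indices: 4, 5, ..., 7; delta = 16
  P[4]: 18 + 16 = 34
  P[5]: 16 + 16 = 32
  P[6]: 12 + 16 = 28
  P[7]: 10 + 16 = 26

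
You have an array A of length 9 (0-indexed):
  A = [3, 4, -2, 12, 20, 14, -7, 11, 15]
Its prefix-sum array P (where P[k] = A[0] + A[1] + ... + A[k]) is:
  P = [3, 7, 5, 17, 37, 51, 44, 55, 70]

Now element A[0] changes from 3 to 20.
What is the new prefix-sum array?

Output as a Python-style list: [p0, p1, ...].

Change: A[0] 3 -> 20, delta = 17
P[k] for k < 0: unchanged (A[0] not included)
P[k] for k >= 0: shift by delta = 17
  P[0] = 3 + 17 = 20
  P[1] = 7 + 17 = 24
  P[2] = 5 + 17 = 22
  P[3] = 17 + 17 = 34
  P[4] = 37 + 17 = 54
  P[5] = 51 + 17 = 68
  P[6] = 44 + 17 = 61
  P[7] = 55 + 17 = 72
  P[8] = 70 + 17 = 87

Answer: [20, 24, 22, 34, 54, 68, 61, 72, 87]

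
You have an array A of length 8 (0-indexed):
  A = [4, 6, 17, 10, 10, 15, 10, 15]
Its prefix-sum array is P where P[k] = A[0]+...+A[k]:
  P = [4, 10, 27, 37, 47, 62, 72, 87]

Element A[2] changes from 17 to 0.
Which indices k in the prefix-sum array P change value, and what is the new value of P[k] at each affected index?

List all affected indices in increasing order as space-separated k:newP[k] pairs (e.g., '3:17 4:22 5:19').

Answer: 2:10 3:20 4:30 5:45 6:55 7:70

Derivation:
P[k] = A[0] + ... + A[k]
P[k] includes A[2] iff k >= 2
Affected indices: 2, 3, ..., 7; delta = -17
  P[2]: 27 + -17 = 10
  P[3]: 37 + -17 = 20
  P[4]: 47 + -17 = 30
  P[5]: 62 + -17 = 45
  P[6]: 72 + -17 = 55
  P[7]: 87 + -17 = 70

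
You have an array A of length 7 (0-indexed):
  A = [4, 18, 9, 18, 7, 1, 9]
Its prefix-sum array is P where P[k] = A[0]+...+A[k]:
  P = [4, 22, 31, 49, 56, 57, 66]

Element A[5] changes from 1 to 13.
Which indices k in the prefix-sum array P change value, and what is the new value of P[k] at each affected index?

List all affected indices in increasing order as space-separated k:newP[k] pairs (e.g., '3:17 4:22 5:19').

Answer: 5:69 6:78

Derivation:
P[k] = A[0] + ... + A[k]
P[k] includes A[5] iff k >= 5
Affected indices: 5, 6, ..., 6; delta = 12
  P[5]: 57 + 12 = 69
  P[6]: 66 + 12 = 78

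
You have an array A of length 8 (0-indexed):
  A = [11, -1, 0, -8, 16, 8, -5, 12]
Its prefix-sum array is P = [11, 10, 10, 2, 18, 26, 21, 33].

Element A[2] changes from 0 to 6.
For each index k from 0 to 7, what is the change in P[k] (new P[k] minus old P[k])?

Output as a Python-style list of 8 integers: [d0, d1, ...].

Answer: [0, 0, 6, 6, 6, 6, 6, 6]

Derivation:
Element change: A[2] 0 -> 6, delta = 6
For k < 2: P[k] unchanged, delta_P[k] = 0
For k >= 2: P[k] shifts by exactly 6
Delta array: [0, 0, 6, 6, 6, 6, 6, 6]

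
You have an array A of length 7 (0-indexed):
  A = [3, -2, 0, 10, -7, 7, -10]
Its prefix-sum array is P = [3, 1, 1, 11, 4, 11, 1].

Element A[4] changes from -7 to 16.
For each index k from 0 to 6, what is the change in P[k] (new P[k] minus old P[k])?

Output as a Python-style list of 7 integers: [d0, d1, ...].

Element change: A[4] -7 -> 16, delta = 23
For k < 4: P[k] unchanged, delta_P[k] = 0
For k >= 4: P[k] shifts by exactly 23
Delta array: [0, 0, 0, 0, 23, 23, 23]

Answer: [0, 0, 0, 0, 23, 23, 23]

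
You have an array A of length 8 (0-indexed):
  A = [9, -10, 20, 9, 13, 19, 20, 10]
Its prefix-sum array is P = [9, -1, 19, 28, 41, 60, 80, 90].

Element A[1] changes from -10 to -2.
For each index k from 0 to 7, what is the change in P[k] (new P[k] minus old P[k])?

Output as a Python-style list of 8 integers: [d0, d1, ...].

Answer: [0, 8, 8, 8, 8, 8, 8, 8]

Derivation:
Element change: A[1] -10 -> -2, delta = 8
For k < 1: P[k] unchanged, delta_P[k] = 0
For k >= 1: P[k] shifts by exactly 8
Delta array: [0, 8, 8, 8, 8, 8, 8, 8]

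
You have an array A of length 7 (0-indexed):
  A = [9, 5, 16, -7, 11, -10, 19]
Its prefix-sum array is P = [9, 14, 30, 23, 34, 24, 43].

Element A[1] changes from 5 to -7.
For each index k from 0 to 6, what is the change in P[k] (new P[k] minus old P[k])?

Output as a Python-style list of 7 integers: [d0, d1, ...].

Element change: A[1] 5 -> -7, delta = -12
For k < 1: P[k] unchanged, delta_P[k] = 0
For k >= 1: P[k] shifts by exactly -12
Delta array: [0, -12, -12, -12, -12, -12, -12]

Answer: [0, -12, -12, -12, -12, -12, -12]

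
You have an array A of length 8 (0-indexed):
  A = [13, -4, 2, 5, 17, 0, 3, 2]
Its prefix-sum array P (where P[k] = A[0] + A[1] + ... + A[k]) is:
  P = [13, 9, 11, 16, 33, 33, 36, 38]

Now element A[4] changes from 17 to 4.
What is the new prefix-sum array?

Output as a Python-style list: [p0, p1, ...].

Answer: [13, 9, 11, 16, 20, 20, 23, 25]

Derivation:
Change: A[4] 17 -> 4, delta = -13
P[k] for k < 4: unchanged (A[4] not included)
P[k] for k >= 4: shift by delta = -13
  P[0] = 13 + 0 = 13
  P[1] = 9 + 0 = 9
  P[2] = 11 + 0 = 11
  P[3] = 16 + 0 = 16
  P[4] = 33 + -13 = 20
  P[5] = 33 + -13 = 20
  P[6] = 36 + -13 = 23
  P[7] = 38 + -13 = 25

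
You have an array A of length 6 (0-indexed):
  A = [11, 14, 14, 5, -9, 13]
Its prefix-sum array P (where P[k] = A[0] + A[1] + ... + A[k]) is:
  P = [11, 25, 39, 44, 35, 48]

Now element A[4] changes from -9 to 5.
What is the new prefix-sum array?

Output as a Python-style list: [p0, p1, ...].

Change: A[4] -9 -> 5, delta = 14
P[k] for k < 4: unchanged (A[4] not included)
P[k] for k >= 4: shift by delta = 14
  P[0] = 11 + 0 = 11
  P[1] = 25 + 0 = 25
  P[2] = 39 + 0 = 39
  P[3] = 44 + 0 = 44
  P[4] = 35 + 14 = 49
  P[5] = 48 + 14 = 62

Answer: [11, 25, 39, 44, 49, 62]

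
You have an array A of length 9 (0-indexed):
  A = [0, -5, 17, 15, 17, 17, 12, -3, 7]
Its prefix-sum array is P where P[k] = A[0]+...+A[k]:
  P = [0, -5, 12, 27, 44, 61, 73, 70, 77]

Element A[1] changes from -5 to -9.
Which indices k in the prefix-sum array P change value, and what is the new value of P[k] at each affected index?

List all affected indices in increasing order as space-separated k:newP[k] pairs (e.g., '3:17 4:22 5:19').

Answer: 1:-9 2:8 3:23 4:40 5:57 6:69 7:66 8:73

Derivation:
P[k] = A[0] + ... + A[k]
P[k] includes A[1] iff k >= 1
Affected indices: 1, 2, ..., 8; delta = -4
  P[1]: -5 + -4 = -9
  P[2]: 12 + -4 = 8
  P[3]: 27 + -4 = 23
  P[4]: 44 + -4 = 40
  P[5]: 61 + -4 = 57
  P[6]: 73 + -4 = 69
  P[7]: 70 + -4 = 66
  P[8]: 77 + -4 = 73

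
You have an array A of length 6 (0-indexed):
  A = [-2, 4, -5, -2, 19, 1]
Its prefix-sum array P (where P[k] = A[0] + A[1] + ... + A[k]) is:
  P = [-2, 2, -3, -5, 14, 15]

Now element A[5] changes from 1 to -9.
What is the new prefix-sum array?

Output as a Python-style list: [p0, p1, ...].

Answer: [-2, 2, -3, -5, 14, 5]

Derivation:
Change: A[5] 1 -> -9, delta = -10
P[k] for k < 5: unchanged (A[5] not included)
P[k] for k >= 5: shift by delta = -10
  P[0] = -2 + 0 = -2
  P[1] = 2 + 0 = 2
  P[2] = -3 + 0 = -3
  P[3] = -5 + 0 = -5
  P[4] = 14 + 0 = 14
  P[5] = 15 + -10 = 5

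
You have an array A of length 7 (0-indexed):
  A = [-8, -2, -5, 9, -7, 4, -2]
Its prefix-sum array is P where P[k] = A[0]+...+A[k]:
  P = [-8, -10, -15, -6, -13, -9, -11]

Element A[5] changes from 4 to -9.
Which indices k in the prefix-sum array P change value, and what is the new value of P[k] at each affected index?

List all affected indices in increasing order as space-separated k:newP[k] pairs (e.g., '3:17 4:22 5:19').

P[k] = A[0] + ... + A[k]
P[k] includes A[5] iff k >= 5
Affected indices: 5, 6, ..., 6; delta = -13
  P[5]: -9 + -13 = -22
  P[6]: -11 + -13 = -24

Answer: 5:-22 6:-24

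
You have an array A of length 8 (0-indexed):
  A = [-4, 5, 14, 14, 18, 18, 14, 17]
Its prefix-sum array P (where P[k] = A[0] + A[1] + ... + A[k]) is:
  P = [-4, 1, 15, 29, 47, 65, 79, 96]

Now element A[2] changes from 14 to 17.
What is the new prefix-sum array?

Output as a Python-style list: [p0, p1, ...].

Change: A[2] 14 -> 17, delta = 3
P[k] for k < 2: unchanged (A[2] not included)
P[k] for k >= 2: shift by delta = 3
  P[0] = -4 + 0 = -4
  P[1] = 1 + 0 = 1
  P[2] = 15 + 3 = 18
  P[3] = 29 + 3 = 32
  P[4] = 47 + 3 = 50
  P[5] = 65 + 3 = 68
  P[6] = 79 + 3 = 82
  P[7] = 96 + 3 = 99

Answer: [-4, 1, 18, 32, 50, 68, 82, 99]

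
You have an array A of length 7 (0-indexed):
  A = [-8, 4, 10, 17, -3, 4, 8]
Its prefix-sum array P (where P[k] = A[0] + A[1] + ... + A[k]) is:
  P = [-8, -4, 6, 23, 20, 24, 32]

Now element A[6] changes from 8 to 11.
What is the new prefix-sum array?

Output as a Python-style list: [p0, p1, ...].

Answer: [-8, -4, 6, 23, 20, 24, 35]

Derivation:
Change: A[6] 8 -> 11, delta = 3
P[k] for k < 6: unchanged (A[6] not included)
P[k] for k >= 6: shift by delta = 3
  P[0] = -8 + 0 = -8
  P[1] = -4 + 0 = -4
  P[2] = 6 + 0 = 6
  P[3] = 23 + 0 = 23
  P[4] = 20 + 0 = 20
  P[5] = 24 + 0 = 24
  P[6] = 32 + 3 = 35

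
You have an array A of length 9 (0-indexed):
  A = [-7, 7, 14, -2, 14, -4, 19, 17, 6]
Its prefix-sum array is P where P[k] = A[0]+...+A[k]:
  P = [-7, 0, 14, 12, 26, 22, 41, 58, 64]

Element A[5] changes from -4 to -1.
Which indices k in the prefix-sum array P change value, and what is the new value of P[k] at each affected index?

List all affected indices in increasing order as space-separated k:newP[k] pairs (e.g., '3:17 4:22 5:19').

Answer: 5:25 6:44 7:61 8:67

Derivation:
P[k] = A[0] + ... + A[k]
P[k] includes A[5] iff k >= 5
Affected indices: 5, 6, ..., 8; delta = 3
  P[5]: 22 + 3 = 25
  P[6]: 41 + 3 = 44
  P[7]: 58 + 3 = 61
  P[8]: 64 + 3 = 67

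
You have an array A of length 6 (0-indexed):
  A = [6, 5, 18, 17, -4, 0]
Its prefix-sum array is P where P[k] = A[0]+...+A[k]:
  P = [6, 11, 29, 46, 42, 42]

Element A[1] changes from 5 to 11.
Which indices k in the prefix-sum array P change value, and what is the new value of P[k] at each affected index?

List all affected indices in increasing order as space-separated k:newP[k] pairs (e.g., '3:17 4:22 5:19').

P[k] = A[0] + ... + A[k]
P[k] includes A[1] iff k >= 1
Affected indices: 1, 2, ..., 5; delta = 6
  P[1]: 11 + 6 = 17
  P[2]: 29 + 6 = 35
  P[3]: 46 + 6 = 52
  P[4]: 42 + 6 = 48
  P[5]: 42 + 6 = 48

Answer: 1:17 2:35 3:52 4:48 5:48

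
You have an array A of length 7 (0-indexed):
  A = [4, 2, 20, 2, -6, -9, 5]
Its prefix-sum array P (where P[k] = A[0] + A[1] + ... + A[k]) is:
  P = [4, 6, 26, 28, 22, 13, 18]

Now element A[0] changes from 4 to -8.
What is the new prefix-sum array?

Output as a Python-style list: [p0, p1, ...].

Change: A[0] 4 -> -8, delta = -12
P[k] for k < 0: unchanged (A[0] not included)
P[k] for k >= 0: shift by delta = -12
  P[0] = 4 + -12 = -8
  P[1] = 6 + -12 = -6
  P[2] = 26 + -12 = 14
  P[3] = 28 + -12 = 16
  P[4] = 22 + -12 = 10
  P[5] = 13 + -12 = 1
  P[6] = 18 + -12 = 6

Answer: [-8, -6, 14, 16, 10, 1, 6]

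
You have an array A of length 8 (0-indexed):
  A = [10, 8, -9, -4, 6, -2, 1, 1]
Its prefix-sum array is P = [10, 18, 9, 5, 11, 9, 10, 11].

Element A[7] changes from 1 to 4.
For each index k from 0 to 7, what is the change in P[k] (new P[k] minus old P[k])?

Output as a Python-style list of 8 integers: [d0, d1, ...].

Element change: A[7] 1 -> 4, delta = 3
For k < 7: P[k] unchanged, delta_P[k] = 0
For k >= 7: P[k] shifts by exactly 3
Delta array: [0, 0, 0, 0, 0, 0, 0, 3]

Answer: [0, 0, 0, 0, 0, 0, 0, 3]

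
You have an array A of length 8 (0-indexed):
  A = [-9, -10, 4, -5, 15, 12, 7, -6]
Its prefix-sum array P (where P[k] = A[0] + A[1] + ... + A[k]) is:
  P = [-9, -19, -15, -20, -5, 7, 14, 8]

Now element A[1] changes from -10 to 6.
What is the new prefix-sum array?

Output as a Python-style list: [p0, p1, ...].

Change: A[1] -10 -> 6, delta = 16
P[k] for k < 1: unchanged (A[1] not included)
P[k] for k >= 1: shift by delta = 16
  P[0] = -9 + 0 = -9
  P[1] = -19 + 16 = -3
  P[2] = -15 + 16 = 1
  P[3] = -20 + 16 = -4
  P[4] = -5 + 16 = 11
  P[5] = 7 + 16 = 23
  P[6] = 14 + 16 = 30
  P[7] = 8 + 16 = 24

Answer: [-9, -3, 1, -4, 11, 23, 30, 24]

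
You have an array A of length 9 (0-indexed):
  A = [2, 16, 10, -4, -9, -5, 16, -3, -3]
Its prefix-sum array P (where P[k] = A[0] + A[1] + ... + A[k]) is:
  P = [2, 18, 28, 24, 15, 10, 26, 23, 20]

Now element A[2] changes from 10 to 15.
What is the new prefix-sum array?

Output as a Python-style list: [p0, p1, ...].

Answer: [2, 18, 33, 29, 20, 15, 31, 28, 25]

Derivation:
Change: A[2] 10 -> 15, delta = 5
P[k] for k < 2: unchanged (A[2] not included)
P[k] for k >= 2: shift by delta = 5
  P[0] = 2 + 0 = 2
  P[1] = 18 + 0 = 18
  P[2] = 28 + 5 = 33
  P[3] = 24 + 5 = 29
  P[4] = 15 + 5 = 20
  P[5] = 10 + 5 = 15
  P[6] = 26 + 5 = 31
  P[7] = 23 + 5 = 28
  P[8] = 20 + 5 = 25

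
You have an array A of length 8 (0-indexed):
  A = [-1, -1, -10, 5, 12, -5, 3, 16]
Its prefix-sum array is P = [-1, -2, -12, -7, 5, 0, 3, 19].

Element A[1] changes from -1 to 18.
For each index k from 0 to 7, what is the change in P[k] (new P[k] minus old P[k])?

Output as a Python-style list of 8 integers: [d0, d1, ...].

Answer: [0, 19, 19, 19, 19, 19, 19, 19]

Derivation:
Element change: A[1] -1 -> 18, delta = 19
For k < 1: P[k] unchanged, delta_P[k] = 0
For k >= 1: P[k] shifts by exactly 19
Delta array: [0, 19, 19, 19, 19, 19, 19, 19]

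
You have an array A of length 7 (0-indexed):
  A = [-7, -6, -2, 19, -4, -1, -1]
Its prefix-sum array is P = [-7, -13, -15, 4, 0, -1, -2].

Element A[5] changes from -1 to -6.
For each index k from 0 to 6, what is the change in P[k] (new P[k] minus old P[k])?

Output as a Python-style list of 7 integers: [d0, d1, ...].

Answer: [0, 0, 0, 0, 0, -5, -5]

Derivation:
Element change: A[5] -1 -> -6, delta = -5
For k < 5: P[k] unchanged, delta_P[k] = 0
For k >= 5: P[k] shifts by exactly -5
Delta array: [0, 0, 0, 0, 0, -5, -5]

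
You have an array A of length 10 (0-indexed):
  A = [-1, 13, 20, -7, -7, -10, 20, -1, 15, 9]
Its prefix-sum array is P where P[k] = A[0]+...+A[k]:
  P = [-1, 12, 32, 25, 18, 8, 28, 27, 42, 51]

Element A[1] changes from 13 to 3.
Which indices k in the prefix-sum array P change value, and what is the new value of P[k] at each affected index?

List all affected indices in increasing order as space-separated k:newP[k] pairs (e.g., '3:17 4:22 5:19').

P[k] = A[0] + ... + A[k]
P[k] includes A[1] iff k >= 1
Affected indices: 1, 2, ..., 9; delta = -10
  P[1]: 12 + -10 = 2
  P[2]: 32 + -10 = 22
  P[3]: 25 + -10 = 15
  P[4]: 18 + -10 = 8
  P[5]: 8 + -10 = -2
  P[6]: 28 + -10 = 18
  P[7]: 27 + -10 = 17
  P[8]: 42 + -10 = 32
  P[9]: 51 + -10 = 41

Answer: 1:2 2:22 3:15 4:8 5:-2 6:18 7:17 8:32 9:41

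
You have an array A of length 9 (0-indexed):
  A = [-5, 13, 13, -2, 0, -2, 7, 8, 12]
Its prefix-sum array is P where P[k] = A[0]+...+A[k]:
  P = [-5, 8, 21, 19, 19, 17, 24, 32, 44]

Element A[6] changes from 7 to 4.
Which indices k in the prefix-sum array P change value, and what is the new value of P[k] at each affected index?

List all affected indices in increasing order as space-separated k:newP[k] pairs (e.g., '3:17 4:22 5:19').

Answer: 6:21 7:29 8:41

Derivation:
P[k] = A[0] + ... + A[k]
P[k] includes A[6] iff k >= 6
Affected indices: 6, 7, ..., 8; delta = -3
  P[6]: 24 + -3 = 21
  P[7]: 32 + -3 = 29
  P[8]: 44 + -3 = 41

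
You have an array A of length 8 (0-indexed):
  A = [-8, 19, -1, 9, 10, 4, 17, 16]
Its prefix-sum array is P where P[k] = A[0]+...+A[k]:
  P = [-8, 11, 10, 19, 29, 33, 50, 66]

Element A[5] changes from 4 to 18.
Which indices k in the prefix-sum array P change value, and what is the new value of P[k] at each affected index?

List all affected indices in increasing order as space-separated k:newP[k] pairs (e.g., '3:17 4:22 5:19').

P[k] = A[0] + ... + A[k]
P[k] includes A[5] iff k >= 5
Affected indices: 5, 6, ..., 7; delta = 14
  P[5]: 33 + 14 = 47
  P[6]: 50 + 14 = 64
  P[7]: 66 + 14 = 80

Answer: 5:47 6:64 7:80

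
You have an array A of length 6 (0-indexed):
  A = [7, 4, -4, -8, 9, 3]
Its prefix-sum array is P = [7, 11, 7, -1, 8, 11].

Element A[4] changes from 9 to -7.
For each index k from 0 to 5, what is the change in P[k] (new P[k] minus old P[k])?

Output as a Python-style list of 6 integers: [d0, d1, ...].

Element change: A[4] 9 -> -7, delta = -16
For k < 4: P[k] unchanged, delta_P[k] = 0
For k >= 4: P[k] shifts by exactly -16
Delta array: [0, 0, 0, 0, -16, -16]

Answer: [0, 0, 0, 0, -16, -16]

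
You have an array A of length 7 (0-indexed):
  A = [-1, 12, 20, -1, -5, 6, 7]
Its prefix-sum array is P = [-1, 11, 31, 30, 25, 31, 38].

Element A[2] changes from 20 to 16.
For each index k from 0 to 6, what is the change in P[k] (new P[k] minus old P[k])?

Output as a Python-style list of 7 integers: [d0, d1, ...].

Element change: A[2] 20 -> 16, delta = -4
For k < 2: P[k] unchanged, delta_P[k] = 0
For k >= 2: P[k] shifts by exactly -4
Delta array: [0, 0, -4, -4, -4, -4, -4]

Answer: [0, 0, -4, -4, -4, -4, -4]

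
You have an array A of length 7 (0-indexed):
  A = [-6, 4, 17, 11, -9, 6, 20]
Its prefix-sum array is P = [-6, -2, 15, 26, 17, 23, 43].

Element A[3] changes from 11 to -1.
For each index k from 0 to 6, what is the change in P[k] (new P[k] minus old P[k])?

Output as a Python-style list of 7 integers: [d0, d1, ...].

Element change: A[3] 11 -> -1, delta = -12
For k < 3: P[k] unchanged, delta_P[k] = 0
For k >= 3: P[k] shifts by exactly -12
Delta array: [0, 0, 0, -12, -12, -12, -12]

Answer: [0, 0, 0, -12, -12, -12, -12]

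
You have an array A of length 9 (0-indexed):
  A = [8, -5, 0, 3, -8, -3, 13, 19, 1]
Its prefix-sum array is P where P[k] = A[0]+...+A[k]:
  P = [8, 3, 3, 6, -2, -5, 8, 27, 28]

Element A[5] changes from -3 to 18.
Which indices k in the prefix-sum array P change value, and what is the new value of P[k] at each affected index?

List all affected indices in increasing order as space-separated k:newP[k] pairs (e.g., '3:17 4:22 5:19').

Answer: 5:16 6:29 7:48 8:49

Derivation:
P[k] = A[0] + ... + A[k]
P[k] includes A[5] iff k >= 5
Affected indices: 5, 6, ..., 8; delta = 21
  P[5]: -5 + 21 = 16
  P[6]: 8 + 21 = 29
  P[7]: 27 + 21 = 48
  P[8]: 28 + 21 = 49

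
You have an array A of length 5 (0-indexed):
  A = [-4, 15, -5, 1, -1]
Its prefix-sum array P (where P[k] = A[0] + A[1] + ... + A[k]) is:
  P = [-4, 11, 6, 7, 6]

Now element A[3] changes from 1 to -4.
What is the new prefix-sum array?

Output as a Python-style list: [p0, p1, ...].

Answer: [-4, 11, 6, 2, 1]

Derivation:
Change: A[3] 1 -> -4, delta = -5
P[k] for k < 3: unchanged (A[3] not included)
P[k] for k >= 3: shift by delta = -5
  P[0] = -4 + 0 = -4
  P[1] = 11 + 0 = 11
  P[2] = 6 + 0 = 6
  P[3] = 7 + -5 = 2
  P[4] = 6 + -5 = 1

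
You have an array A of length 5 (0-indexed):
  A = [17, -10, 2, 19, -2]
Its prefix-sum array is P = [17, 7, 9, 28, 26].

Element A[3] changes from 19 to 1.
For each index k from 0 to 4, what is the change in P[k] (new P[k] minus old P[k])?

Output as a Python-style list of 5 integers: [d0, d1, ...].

Answer: [0, 0, 0, -18, -18]

Derivation:
Element change: A[3] 19 -> 1, delta = -18
For k < 3: P[k] unchanged, delta_P[k] = 0
For k >= 3: P[k] shifts by exactly -18
Delta array: [0, 0, 0, -18, -18]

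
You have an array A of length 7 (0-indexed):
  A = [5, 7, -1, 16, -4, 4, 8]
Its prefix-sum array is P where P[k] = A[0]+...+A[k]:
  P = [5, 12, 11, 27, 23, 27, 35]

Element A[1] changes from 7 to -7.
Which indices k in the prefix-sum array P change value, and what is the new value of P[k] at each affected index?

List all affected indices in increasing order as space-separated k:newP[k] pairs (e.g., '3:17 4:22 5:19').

P[k] = A[0] + ... + A[k]
P[k] includes A[1] iff k >= 1
Affected indices: 1, 2, ..., 6; delta = -14
  P[1]: 12 + -14 = -2
  P[2]: 11 + -14 = -3
  P[3]: 27 + -14 = 13
  P[4]: 23 + -14 = 9
  P[5]: 27 + -14 = 13
  P[6]: 35 + -14 = 21

Answer: 1:-2 2:-3 3:13 4:9 5:13 6:21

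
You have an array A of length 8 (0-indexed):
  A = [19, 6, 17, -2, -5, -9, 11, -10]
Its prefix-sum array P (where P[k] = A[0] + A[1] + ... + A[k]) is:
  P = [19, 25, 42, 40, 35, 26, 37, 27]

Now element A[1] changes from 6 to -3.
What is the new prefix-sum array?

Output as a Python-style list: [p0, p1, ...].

Answer: [19, 16, 33, 31, 26, 17, 28, 18]

Derivation:
Change: A[1] 6 -> -3, delta = -9
P[k] for k < 1: unchanged (A[1] not included)
P[k] for k >= 1: shift by delta = -9
  P[0] = 19 + 0 = 19
  P[1] = 25 + -9 = 16
  P[2] = 42 + -9 = 33
  P[3] = 40 + -9 = 31
  P[4] = 35 + -9 = 26
  P[5] = 26 + -9 = 17
  P[6] = 37 + -9 = 28
  P[7] = 27 + -9 = 18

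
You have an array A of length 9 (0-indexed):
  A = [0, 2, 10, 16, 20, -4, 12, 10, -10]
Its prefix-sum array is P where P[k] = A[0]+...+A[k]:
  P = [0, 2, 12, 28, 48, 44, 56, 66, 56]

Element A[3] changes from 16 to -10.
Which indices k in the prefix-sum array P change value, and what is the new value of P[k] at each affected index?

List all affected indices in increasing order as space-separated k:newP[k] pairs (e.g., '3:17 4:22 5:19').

Answer: 3:2 4:22 5:18 6:30 7:40 8:30

Derivation:
P[k] = A[0] + ... + A[k]
P[k] includes A[3] iff k >= 3
Affected indices: 3, 4, ..., 8; delta = -26
  P[3]: 28 + -26 = 2
  P[4]: 48 + -26 = 22
  P[5]: 44 + -26 = 18
  P[6]: 56 + -26 = 30
  P[7]: 66 + -26 = 40
  P[8]: 56 + -26 = 30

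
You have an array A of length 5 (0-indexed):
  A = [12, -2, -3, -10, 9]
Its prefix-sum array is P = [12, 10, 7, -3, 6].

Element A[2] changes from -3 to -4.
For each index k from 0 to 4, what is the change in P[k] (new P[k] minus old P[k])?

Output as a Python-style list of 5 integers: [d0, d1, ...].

Answer: [0, 0, -1, -1, -1]

Derivation:
Element change: A[2] -3 -> -4, delta = -1
For k < 2: P[k] unchanged, delta_P[k] = 0
For k >= 2: P[k] shifts by exactly -1
Delta array: [0, 0, -1, -1, -1]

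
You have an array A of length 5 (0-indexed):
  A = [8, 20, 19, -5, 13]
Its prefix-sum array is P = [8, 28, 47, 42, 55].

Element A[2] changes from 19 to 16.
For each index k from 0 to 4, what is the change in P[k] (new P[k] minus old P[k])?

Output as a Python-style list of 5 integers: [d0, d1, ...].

Element change: A[2] 19 -> 16, delta = -3
For k < 2: P[k] unchanged, delta_P[k] = 0
For k >= 2: P[k] shifts by exactly -3
Delta array: [0, 0, -3, -3, -3]

Answer: [0, 0, -3, -3, -3]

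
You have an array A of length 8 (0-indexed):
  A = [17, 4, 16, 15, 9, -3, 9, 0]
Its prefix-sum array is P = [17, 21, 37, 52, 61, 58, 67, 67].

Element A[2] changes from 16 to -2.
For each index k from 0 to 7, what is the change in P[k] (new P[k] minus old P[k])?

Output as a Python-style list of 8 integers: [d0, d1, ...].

Element change: A[2] 16 -> -2, delta = -18
For k < 2: P[k] unchanged, delta_P[k] = 0
For k >= 2: P[k] shifts by exactly -18
Delta array: [0, 0, -18, -18, -18, -18, -18, -18]

Answer: [0, 0, -18, -18, -18, -18, -18, -18]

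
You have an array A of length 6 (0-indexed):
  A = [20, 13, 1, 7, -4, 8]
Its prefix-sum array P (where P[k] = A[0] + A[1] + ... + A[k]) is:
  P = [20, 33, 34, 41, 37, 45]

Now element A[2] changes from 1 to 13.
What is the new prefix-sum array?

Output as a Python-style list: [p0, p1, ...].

Change: A[2] 1 -> 13, delta = 12
P[k] for k < 2: unchanged (A[2] not included)
P[k] for k >= 2: shift by delta = 12
  P[0] = 20 + 0 = 20
  P[1] = 33 + 0 = 33
  P[2] = 34 + 12 = 46
  P[3] = 41 + 12 = 53
  P[4] = 37 + 12 = 49
  P[5] = 45 + 12 = 57

Answer: [20, 33, 46, 53, 49, 57]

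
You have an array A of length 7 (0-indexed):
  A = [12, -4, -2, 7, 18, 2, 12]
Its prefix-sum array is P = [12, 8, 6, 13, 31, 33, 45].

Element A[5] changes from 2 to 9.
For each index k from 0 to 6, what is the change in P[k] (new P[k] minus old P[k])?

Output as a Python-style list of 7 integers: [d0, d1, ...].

Element change: A[5] 2 -> 9, delta = 7
For k < 5: P[k] unchanged, delta_P[k] = 0
For k >= 5: P[k] shifts by exactly 7
Delta array: [0, 0, 0, 0, 0, 7, 7]

Answer: [0, 0, 0, 0, 0, 7, 7]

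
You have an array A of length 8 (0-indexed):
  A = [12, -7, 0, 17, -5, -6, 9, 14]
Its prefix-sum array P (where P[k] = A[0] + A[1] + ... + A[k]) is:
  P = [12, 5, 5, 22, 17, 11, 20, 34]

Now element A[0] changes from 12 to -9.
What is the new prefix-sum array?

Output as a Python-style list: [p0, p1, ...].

Change: A[0] 12 -> -9, delta = -21
P[k] for k < 0: unchanged (A[0] not included)
P[k] for k >= 0: shift by delta = -21
  P[0] = 12 + -21 = -9
  P[1] = 5 + -21 = -16
  P[2] = 5 + -21 = -16
  P[3] = 22 + -21 = 1
  P[4] = 17 + -21 = -4
  P[5] = 11 + -21 = -10
  P[6] = 20 + -21 = -1
  P[7] = 34 + -21 = 13

Answer: [-9, -16, -16, 1, -4, -10, -1, 13]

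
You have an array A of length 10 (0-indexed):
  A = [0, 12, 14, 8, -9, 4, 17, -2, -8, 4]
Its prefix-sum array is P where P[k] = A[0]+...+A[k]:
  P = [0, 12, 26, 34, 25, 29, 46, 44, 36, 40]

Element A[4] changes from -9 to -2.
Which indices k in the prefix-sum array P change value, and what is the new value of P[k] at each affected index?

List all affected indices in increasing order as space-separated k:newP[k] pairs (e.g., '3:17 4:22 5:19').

Answer: 4:32 5:36 6:53 7:51 8:43 9:47

Derivation:
P[k] = A[0] + ... + A[k]
P[k] includes A[4] iff k >= 4
Affected indices: 4, 5, ..., 9; delta = 7
  P[4]: 25 + 7 = 32
  P[5]: 29 + 7 = 36
  P[6]: 46 + 7 = 53
  P[7]: 44 + 7 = 51
  P[8]: 36 + 7 = 43
  P[9]: 40 + 7 = 47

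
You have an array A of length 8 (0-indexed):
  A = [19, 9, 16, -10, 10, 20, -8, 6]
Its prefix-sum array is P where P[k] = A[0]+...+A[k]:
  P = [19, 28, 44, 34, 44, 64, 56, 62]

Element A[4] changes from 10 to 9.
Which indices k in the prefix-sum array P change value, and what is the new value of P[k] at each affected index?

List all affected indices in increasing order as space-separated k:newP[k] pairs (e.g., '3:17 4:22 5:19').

Answer: 4:43 5:63 6:55 7:61

Derivation:
P[k] = A[0] + ... + A[k]
P[k] includes A[4] iff k >= 4
Affected indices: 4, 5, ..., 7; delta = -1
  P[4]: 44 + -1 = 43
  P[5]: 64 + -1 = 63
  P[6]: 56 + -1 = 55
  P[7]: 62 + -1 = 61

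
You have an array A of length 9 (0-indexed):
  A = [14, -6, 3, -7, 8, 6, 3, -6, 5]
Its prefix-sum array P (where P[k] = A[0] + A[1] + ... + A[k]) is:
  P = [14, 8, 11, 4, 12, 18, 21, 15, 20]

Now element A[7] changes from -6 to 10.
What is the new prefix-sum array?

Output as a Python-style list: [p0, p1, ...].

Answer: [14, 8, 11, 4, 12, 18, 21, 31, 36]

Derivation:
Change: A[7] -6 -> 10, delta = 16
P[k] for k < 7: unchanged (A[7] not included)
P[k] for k >= 7: shift by delta = 16
  P[0] = 14 + 0 = 14
  P[1] = 8 + 0 = 8
  P[2] = 11 + 0 = 11
  P[3] = 4 + 0 = 4
  P[4] = 12 + 0 = 12
  P[5] = 18 + 0 = 18
  P[6] = 21 + 0 = 21
  P[7] = 15 + 16 = 31
  P[8] = 20 + 16 = 36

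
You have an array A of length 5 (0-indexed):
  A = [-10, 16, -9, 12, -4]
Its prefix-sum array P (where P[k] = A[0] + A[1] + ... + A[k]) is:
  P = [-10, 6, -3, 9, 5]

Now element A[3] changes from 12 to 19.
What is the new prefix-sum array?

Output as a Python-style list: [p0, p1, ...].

Answer: [-10, 6, -3, 16, 12]

Derivation:
Change: A[3] 12 -> 19, delta = 7
P[k] for k < 3: unchanged (A[3] not included)
P[k] for k >= 3: shift by delta = 7
  P[0] = -10 + 0 = -10
  P[1] = 6 + 0 = 6
  P[2] = -3 + 0 = -3
  P[3] = 9 + 7 = 16
  P[4] = 5 + 7 = 12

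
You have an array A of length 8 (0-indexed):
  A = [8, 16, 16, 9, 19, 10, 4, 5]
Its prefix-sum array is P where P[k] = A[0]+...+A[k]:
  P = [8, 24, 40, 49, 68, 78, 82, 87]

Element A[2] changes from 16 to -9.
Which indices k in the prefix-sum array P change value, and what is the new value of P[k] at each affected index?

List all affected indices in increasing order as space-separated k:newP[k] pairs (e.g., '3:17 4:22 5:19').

Answer: 2:15 3:24 4:43 5:53 6:57 7:62

Derivation:
P[k] = A[0] + ... + A[k]
P[k] includes A[2] iff k >= 2
Affected indices: 2, 3, ..., 7; delta = -25
  P[2]: 40 + -25 = 15
  P[3]: 49 + -25 = 24
  P[4]: 68 + -25 = 43
  P[5]: 78 + -25 = 53
  P[6]: 82 + -25 = 57
  P[7]: 87 + -25 = 62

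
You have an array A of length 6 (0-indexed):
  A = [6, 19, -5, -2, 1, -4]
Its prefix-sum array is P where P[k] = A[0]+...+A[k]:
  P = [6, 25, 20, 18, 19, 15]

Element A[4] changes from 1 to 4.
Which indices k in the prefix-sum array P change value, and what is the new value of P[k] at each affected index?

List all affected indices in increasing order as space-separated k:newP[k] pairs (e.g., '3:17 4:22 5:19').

Answer: 4:22 5:18

Derivation:
P[k] = A[0] + ... + A[k]
P[k] includes A[4] iff k >= 4
Affected indices: 4, 5, ..., 5; delta = 3
  P[4]: 19 + 3 = 22
  P[5]: 15 + 3 = 18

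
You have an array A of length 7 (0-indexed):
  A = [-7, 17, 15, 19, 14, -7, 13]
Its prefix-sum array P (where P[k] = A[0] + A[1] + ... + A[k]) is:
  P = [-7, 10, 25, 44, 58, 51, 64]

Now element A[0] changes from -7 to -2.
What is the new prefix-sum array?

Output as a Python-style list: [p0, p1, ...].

Answer: [-2, 15, 30, 49, 63, 56, 69]

Derivation:
Change: A[0] -7 -> -2, delta = 5
P[k] for k < 0: unchanged (A[0] not included)
P[k] for k >= 0: shift by delta = 5
  P[0] = -7 + 5 = -2
  P[1] = 10 + 5 = 15
  P[2] = 25 + 5 = 30
  P[3] = 44 + 5 = 49
  P[4] = 58 + 5 = 63
  P[5] = 51 + 5 = 56
  P[6] = 64 + 5 = 69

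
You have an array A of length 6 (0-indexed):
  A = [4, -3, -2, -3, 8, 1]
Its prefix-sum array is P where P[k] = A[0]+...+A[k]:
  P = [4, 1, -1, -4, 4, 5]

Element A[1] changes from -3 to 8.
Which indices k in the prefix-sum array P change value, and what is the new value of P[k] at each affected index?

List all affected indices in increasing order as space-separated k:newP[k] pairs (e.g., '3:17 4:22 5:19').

P[k] = A[0] + ... + A[k]
P[k] includes A[1] iff k >= 1
Affected indices: 1, 2, ..., 5; delta = 11
  P[1]: 1 + 11 = 12
  P[2]: -1 + 11 = 10
  P[3]: -4 + 11 = 7
  P[4]: 4 + 11 = 15
  P[5]: 5 + 11 = 16

Answer: 1:12 2:10 3:7 4:15 5:16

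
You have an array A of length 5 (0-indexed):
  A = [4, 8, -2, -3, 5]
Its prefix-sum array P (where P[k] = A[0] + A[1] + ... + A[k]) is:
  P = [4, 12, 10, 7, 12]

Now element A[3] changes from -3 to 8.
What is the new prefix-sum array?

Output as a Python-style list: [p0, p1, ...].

Change: A[3] -3 -> 8, delta = 11
P[k] for k < 3: unchanged (A[3] not included)
P[k] for k >= 3: shift by delta = 11
  P[0] = 4 + 0 = 4
  P[1] = 12 + 0 = 12
  P[2] = 10 + 0 = 10
  P[3] = 7 + 11 = 18
  P[4] = 12 + 11 = 23

Answer: [4, 12, 10, 18, 23]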